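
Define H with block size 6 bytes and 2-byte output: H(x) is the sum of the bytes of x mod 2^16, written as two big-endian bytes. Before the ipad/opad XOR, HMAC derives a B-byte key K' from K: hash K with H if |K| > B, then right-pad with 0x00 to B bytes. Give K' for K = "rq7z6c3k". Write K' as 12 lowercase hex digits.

|K| = 8 > B = 6, so first hash the key.
H(K): sum = 114+113+55+122+54+99+51+107 = 715 → 02 cb.
Zero-pad H(K) = 02 cb to 6 bytes: K' = 02 cb 00 00 00 00.

02cb00000000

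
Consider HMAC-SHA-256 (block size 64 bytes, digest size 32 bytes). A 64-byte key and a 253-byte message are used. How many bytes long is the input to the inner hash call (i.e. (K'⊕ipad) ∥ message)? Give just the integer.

317

Key is 64 ≤ 64 bytes, zero-padded: |K'| = 64.
Inner input = (K'⊕ipad) ∥ m → 64 + 253 = 317 bytes.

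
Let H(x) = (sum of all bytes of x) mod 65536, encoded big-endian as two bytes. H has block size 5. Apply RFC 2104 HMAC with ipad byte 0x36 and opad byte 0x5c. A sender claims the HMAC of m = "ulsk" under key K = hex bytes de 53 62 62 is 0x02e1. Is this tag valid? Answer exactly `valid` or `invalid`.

invalid

Key hex bytes de 53 62 62 is 4 bytes ≤ B = 5; zero-pad to 5 bytes: K' = de 53 62 62 00.
K' ⊕ ipad = e8 65 54 54 36; K' ⊕ opad = 82 0f 3e 3e 5c.
Inner hash: sum = 232+101+84+84+54+117+108+115+107 = 1002 → 03 ea.
Outer hash (recomputed tag): sum = 130+15+62+62+92+3+234 = 598 → 02 56.
Recomputed tag = 0256; claimed = 02e1 → mismatch.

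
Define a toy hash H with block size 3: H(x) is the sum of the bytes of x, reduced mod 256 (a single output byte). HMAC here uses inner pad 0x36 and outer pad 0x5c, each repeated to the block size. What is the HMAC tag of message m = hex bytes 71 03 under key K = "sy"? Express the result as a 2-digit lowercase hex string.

Key "sy" = 73 79 is 2 bytes ≤ B = 3; zero-pad to 3 bytes: K' = 73 79 00.
K' ⊕ ipad = 45 4f 36.  K' ⊕ opad = 2f 25 5c.
Inner input = (K'⊕ipad) ∥ m = 45 4f 36 ∥ 71 03.
Inner hash: sum = 69+79+54+113+3 = 318; mod 256 = 62 → 3e.
Outer input = (K'⊕opad) ∥ inner = 2f 25 5c ∥ 3e.
Outer hash (tag): sum = 47+37+92+62 = 238 → ee.

ee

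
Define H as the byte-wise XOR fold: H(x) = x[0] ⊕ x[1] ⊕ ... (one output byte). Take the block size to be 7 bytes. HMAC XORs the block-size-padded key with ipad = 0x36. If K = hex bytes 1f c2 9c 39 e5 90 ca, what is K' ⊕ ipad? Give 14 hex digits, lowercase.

29f4aa0fd3a6fc

Key hex bytes 1f c2 9c 39 e5 90 ca is exactly B = 7 bytes: K' = 1f c2 9c 39 e5 90 ca.
XOR each byte with 0x36: 1f⊕36=29, c2⊕36=f4, 9c⊕36=aa, 39⊕36=0f, e5⊕36=d3, 90⊕36=a6, ca⊕36=fc.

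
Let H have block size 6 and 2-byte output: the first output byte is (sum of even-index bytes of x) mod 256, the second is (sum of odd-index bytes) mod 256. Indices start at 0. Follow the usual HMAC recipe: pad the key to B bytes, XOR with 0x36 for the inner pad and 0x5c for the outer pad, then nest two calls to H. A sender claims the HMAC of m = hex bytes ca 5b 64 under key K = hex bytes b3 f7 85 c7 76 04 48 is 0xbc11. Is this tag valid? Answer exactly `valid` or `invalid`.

valid

Key hex bytes b3 f7 85 c7 76 04 48 is 7 bytes > B = 6, so hash it first: H(key) = f6 c2, then zero-pad to 6 bytes: K' = f6 c2 00 00 00 00.
K' ⊕ ipad = c0 f4 36 36 36 36; K' ⊕ opad = aa 9e 5c 5c 5c 5c.
Inner hash: even-index sum = 602 mod 256 = 90; odd-index sum = 443 mod 256 = 187 → 5a bb.
Outer hash (recomputed tag): even-index sum = 444 mod 256 = 188; odd-index sum = 529 mod 256 = 17 → bc 11.
Recomputed tag = bc11; claimed = bc11 → match.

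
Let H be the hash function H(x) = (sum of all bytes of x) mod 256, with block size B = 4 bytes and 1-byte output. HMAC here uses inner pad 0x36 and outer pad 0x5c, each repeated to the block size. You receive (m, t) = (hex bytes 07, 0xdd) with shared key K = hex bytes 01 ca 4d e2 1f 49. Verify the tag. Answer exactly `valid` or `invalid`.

Key hex bytes 01 ca 4d e2 1f 49 is 6 bytes > B = 4, so hash it first: H(key) = 62, then zero-pad to 4 bytes: K' = 62 00 00 00.
K' ⊕ ipad = 54 36 36 36; K' ⊕ opad = 3e 5c 5c 5c.
Inner hash: sum = 84+54+54+54+7 = 253 → fd.
Outer hash (recomputed tag): sum = 62+92+92+92+253 = 591; mod 256 = 79 → 4f.
Recomputed tag = 4f; claimed = dd → mismatch.

invalid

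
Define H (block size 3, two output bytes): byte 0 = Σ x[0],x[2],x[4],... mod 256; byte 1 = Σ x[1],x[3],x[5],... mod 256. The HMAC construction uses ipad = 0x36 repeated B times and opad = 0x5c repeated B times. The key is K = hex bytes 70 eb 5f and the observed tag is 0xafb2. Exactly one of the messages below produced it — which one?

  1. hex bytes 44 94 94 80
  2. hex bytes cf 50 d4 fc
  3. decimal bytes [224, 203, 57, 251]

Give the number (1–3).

Key hex bytes 70 eb 5f is exactly B = 3 bytes: K' = 70 eb 5f.
K' ⊕ ipad = 46 dd 69; K' ⊕ opad = 2c b7 03.
m1: inner = H(46 dd 69 44 94 94 80) = c3 b5; tag = H(2c b7 03 c3 b5) = e47a
m2: inner = H(46 dd 69 cf 50 d4 fc) = fb 80; tag = H(2c b7 03 fb 80) = afb2 ← matches
m3: inner = H(46 dd 69 e0 cb 39 fb) = 75 f6; tag = H(2c b7 03 75 f6) = 252c

2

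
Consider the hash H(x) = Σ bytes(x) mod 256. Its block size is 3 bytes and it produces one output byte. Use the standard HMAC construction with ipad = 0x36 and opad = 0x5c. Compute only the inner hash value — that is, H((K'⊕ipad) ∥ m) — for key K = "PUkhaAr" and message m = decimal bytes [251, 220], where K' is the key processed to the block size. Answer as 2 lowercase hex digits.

Key "PUkhaAr" = 50 55 6b 68 61 41 72 is 7 bytes > B = 3, so hash it first: H(key) = 8c, then zero-pad to 3 bytes: K' = 8c 00 00.
K' ⊕ ipad = ba 36 36.
Inner input = ba 36 36 ∥ fb dc.
Inner hash: sum = 186+54+54+251+220 = 765; mod 256 = 253 → fd.

fd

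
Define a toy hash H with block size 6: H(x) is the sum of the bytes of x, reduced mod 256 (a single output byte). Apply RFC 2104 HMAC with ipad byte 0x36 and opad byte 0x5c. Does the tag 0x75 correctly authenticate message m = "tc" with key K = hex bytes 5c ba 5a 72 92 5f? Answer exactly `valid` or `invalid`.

valid

Key hex bytes 5c ba 5a 72 92 5f is exactly B = 6 bytes: K' = 5c ba 5a 72 92 5f.
K' ⊕ ipad = 6a 8c 6c 44 a4 69; K' ⊕ opad = 00 e6 06 2e ce 03.
Inner hash: sum = 106+140+108+68+164+105+116+99 = 906; mod 256 = 138 → 8a.
Outer hash (recomputed tag): sum = 0+230+6+46+206+3+138 = 629; mod 256 = 117 → 75.
Recomputed tag = 75; claimed = 75 → match.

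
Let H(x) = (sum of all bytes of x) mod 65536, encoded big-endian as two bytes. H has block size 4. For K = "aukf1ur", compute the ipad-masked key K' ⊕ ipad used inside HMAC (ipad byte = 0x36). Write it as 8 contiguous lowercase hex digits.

34893636

Key "aukf1ur" = 61 75 6b 66 31 75 72 is 7 bytes > B = 4, so hash it first: H(key) = 02 bf, then zero-pad to 4 bytes: K' = 02 bf 00 00.
XOR each byte with 0x36: 02⊕36=34, bf⊕36=89, 00⊕36=36, 00⊕36=36.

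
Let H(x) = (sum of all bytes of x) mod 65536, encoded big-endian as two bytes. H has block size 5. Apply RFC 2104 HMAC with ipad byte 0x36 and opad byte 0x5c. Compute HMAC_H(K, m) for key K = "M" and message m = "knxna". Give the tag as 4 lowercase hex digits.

01f7

Key "M" = 4d is 1 byte ≤ B = 5; zero-pad to 5 bytes: K' = 4d 00 00 00 00.
K' ⊕ ipad = 7b 36 36 36 36.  K' ⊕ opad = 11 5c 5c 5c 5c.
Inner input = (K'⊕ipad) ∥ m = 7b 36 36 36 36 ∥ 6b 6e 78 6e 61.
Inner hash: sum = 123+54+54+54+54+107+110+120+110+97 = 883 → 03 73.
Outer input = (K'⊕opad) ∥ inner = 11 5c 5c 5c 5c ∥ 03 73.
Outer hash (tag): sum = 17+92+92+92+92+3+115 = 503 → 01 f7.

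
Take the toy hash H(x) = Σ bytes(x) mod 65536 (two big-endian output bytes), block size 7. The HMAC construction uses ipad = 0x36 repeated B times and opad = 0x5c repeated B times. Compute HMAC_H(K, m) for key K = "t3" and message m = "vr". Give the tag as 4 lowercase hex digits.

02a2

Key "t3" = 74 33 is 2 bytes ≤ B = 7; zero-pad to 7 bytes: K' = 74 33 00 00 00 00 00.
K' ⊕ ipad = 42 05 36 36 36 36 36.  K' ⊕ opad = 28 6f 5c 5c 5c 5c 5c.
Inner input = (K'⊕ipad) ∥ m = 42 05 36 36 36 36 36 ∥ 76 72.
Inner hash: sum = 66+5+54+54+54+54+54+118+114 = 573 → 02 3d.
Outer input = (K'⊕opad) ∥ inner = 28 6f 5c 5c 5c 5c 5c ∥ 02 3d.
Outer hash (tag): sum = 40+111+92+92+92+92+92+2+61 = 674 → 02 a2.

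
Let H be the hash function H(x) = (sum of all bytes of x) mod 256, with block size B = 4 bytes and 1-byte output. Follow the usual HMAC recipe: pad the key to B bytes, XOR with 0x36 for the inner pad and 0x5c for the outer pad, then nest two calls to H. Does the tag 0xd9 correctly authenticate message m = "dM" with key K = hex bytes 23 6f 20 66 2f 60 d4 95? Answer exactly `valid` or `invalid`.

Key hex bytes 23 6f 20 66 2f 60 d4 95 is 8 bytes > B = 4, so hash it first: H(key) = 10, then zero-pad to 4 bytes: K' = 10 00 00 00.
K' ⊕ ipad = 26 36 36 36; K' ⊕ opad = 4c 5c 5c 5c.
Inner hash: sum = 38+54+54+54+100+77 = 377; mod 256 = 121 → 79.
Outer hash (recomputed tag): sum = 76+92+92+92+121 = 473; mod 256 = 217 → d9.
Recomputed tag = d9; claimed = d9 → match.

valid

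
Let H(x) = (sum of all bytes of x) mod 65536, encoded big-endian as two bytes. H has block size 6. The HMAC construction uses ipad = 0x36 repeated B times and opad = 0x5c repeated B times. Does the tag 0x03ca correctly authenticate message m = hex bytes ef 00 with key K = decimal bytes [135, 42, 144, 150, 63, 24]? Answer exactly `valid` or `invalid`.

Key decimal bytes [135, 42, 144, 150, 63, 24] = 87 2a 90 96 3f 18 is exactly B = 6 bytes: K' = 87 2a 90 96 3f 18.
K' ⊕ ipad = b1 1c a6 a0 09 2e; K' ⊕ opad = db 76 cc ca 63 44.
Inner hash: sum = 177+28+166+160+9+46+239+0 = 825 → 03 39.
Outer hash (recomputed tag): sum = 219+118+204+202+99+68+3+57 = 970 → 03 ca.
Recomputed tag = 03ca; claimed = 03ca → match.

valid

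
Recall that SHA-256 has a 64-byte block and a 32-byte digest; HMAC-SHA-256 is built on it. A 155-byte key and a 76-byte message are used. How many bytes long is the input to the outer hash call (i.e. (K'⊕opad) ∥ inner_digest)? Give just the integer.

Key is 155 > 64 bytes, so it is hashed to 32 bytes then zero-padded to 64: |K'| = 64.
Outer input = (K'⊕opad) ∥ H(inner) → 64 + 32 = 96 bytes.

96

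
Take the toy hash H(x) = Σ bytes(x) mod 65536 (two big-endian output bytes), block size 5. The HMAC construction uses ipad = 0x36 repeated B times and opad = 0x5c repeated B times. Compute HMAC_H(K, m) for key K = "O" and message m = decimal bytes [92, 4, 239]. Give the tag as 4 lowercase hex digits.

Key "O" = 4f is 1 byte ≤ B = 5; zero-pad to 5 bytes: K' = 4f 00 00 00 00.
K' ⊕ ipad = 79 36 36 36 36.  K' ⊕ opad = 13 5c 5c 5c 5c.
Inner input = (K'⊕ipad) ∥ m = 79 36 36 36 36 ∥ 5c 04 ef.
Inner hash: sum = 121+54+54+54+54+92+4+239 = 672 → 02 a0.
Outer input = (K'⊕opad) ∥ inner = 13 5c 5c 5c 5c ∥ 02 a0.
Outer hash (tag): sum = 19+92+92+92+92+2+160 = 549 → 02 25.

0225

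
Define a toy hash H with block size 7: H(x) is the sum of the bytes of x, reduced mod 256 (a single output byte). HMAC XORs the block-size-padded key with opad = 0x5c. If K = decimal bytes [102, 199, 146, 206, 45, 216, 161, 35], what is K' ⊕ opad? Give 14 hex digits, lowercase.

Key decimal bytes [102, 199, 146, 206, 45, 216, 161, 35] = 66 c7 92 ce 2d d8 a1 23 is 8 bytes > B = 7, so hash it first: H(key) = 56, then zero-pad to 7 bytes: K' = 56 00 00 00 00 00 00.
XOR each byte with 0x5c: 56⊕5c=0a, 00⊕5c=5c, 00⊕5c=5c, 00⊕5c=5c, 00⊕5c=5c, 00⊕5c=5c, 00⊕5c=5c.

0a5c5c5c5c5c5c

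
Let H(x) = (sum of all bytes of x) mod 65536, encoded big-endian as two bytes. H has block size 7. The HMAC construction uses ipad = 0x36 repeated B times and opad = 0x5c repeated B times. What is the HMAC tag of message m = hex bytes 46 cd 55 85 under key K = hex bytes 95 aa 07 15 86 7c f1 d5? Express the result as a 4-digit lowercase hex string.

02e8

Key hex bytes 95 aa 07 15 86 7c f1 d5 is 8 bytes > B = 7, so hash it first: H(key) = 04 23, then zero-pad to 7 bytes: K' = 04 23 00 00 00 00 00.
K' ⊕ ipad = 32 15 36 36 36 36 36.  K' ⊕ opad = 58 7f 5c 5c 5c 5c 5c.
Inner input = (K'⊕ipad) ∥ m = 32 15 36 36 36 36 36 ∥ 46 cd 55 85.
Inner hash: sum = 50+21+54+54+54+54+54+70+205+85+133 = 834 → 03 42.
Outer input = (K'⊕opad) ∥ inner = 58 7f 5c 5c 5c 5c 5c ∥ 03 42.
Outer hash (tag): sum = 88+127+92+92+92+92+92+3+66 = 744 → 02 e8.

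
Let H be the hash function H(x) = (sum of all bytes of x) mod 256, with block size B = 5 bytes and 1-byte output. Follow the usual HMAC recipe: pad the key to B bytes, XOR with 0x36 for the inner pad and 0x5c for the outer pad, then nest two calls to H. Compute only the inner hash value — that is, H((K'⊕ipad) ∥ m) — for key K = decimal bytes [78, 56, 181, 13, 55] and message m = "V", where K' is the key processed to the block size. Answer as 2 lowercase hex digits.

Key decimal bytes [78, 56, 181, 13, 55] = 4e 38 b5 0d 37 is exactly B = 5 bytes: K' = 4e 38 b5 0d 37.
K' ⊕ ipad = 78 0e 83 3b 01.
Inner input = 78 0e 83 3b 01 ∥ 56.
Inner hash: sum = 120+14+131+59+1+86 = 411; mod 256 = 155 → 9b.

9b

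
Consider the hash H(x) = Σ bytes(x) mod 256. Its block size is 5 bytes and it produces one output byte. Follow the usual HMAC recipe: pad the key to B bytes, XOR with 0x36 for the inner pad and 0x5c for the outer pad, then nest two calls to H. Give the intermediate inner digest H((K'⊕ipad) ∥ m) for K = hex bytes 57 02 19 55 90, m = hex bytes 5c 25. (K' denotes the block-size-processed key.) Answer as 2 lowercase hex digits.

4e

Key hex bytes 57 02 19 55 90 is exactly B = 5 bytes: K' = 57 02 19 55 90.
K' ⊕ ipad = 61 34 2f 63 a6.
Inner input = 61 34 2f 63 a6 ∥ 5c 25.
Inner hash: sum = 97+52+47+99+166+92+37 = 590; mod 256 = 78 → 4e.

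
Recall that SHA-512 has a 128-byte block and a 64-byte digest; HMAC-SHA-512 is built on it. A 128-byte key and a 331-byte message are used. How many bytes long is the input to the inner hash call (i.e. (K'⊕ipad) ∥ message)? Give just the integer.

459

Key is 128 ≤ 128 bytes, zero-padded: |K'| = 128.
Inner input = (K'⊕ipad) ∥ m → 128 + 331 = 459 bytes.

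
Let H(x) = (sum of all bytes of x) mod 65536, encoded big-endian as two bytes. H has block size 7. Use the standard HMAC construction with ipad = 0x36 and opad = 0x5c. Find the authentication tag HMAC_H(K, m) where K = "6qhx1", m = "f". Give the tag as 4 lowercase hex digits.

Key "6qhx1" = 36 71 68 78 31 is 5 bytes ≤ B = 7; zero-pad to 7 bytes: K' = 36 71 68 78 31 00 00.
K' ⊕ ipad = 00 47 5e 4e 07 36 36.  K' ⊕ opad = 6a 2d 34 24 6d 5c 5c.
Inner input = (K'⊕ipad) ∥ m = 00 47 5e 4e 07 36 36 ∥ 66.
Inner hash: sum = 0+71+94+78+7+54+54+102 = 460 → 01 cc.
Outer input = (K'⊕opad) ∥ inner = 6a 2d 34 24 6d 5c 5c ∥ 01 cc.
Outer hash (tag): sum = 106+45+52+36+109+92+92+1+204 = 737 → 02 e1.

02e1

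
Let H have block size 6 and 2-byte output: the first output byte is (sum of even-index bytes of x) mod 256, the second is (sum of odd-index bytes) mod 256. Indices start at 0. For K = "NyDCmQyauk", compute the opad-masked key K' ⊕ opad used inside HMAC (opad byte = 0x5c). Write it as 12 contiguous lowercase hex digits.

b1855c5c5c5c

Key "NyDCmQyauk" = 4e 79 44 43 6d 51 79 61 75 6b is 10 bytes > B = 6, so hash it first: H(key) = ed d9, then zero-pad to 6 bytes: K' = ed d9 00 00 00 00.
XOR each byte with 0x5c: ed⊕5c=b1, d9⊕5c=85, 00⊕5c=5c, 00⊕5c=5c, 00⊕5c=5c, 00⊕5c=5c.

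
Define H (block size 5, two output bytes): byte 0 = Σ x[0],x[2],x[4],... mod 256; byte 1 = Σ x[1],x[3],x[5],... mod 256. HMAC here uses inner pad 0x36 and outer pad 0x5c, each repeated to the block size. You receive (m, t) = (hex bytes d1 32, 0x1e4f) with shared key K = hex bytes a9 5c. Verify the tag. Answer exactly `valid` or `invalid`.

invalid

Key hex bytes a9 5c is 2 bytes ≤ B = 5; zero-pad to 5 bytes: K' = a9 5c 00 00 00.
K' ⊕ ipad = 9f 6a 36 36 36; K' ⊕ opad = f5 00 5c 5c 5c.
Inner hash: even-index sum = 317 mod 256 = 61; odd-index sum = 369 mod 256 = 113 → 3d 71.
Outer hash (recomputed tag): even-index sum = 542 mod 256 = 30; odd-index sum = 153 mod 256 = 153 → 1e 99.
Recomputed tag = 1e99; claimed = 1e4f → mismatch.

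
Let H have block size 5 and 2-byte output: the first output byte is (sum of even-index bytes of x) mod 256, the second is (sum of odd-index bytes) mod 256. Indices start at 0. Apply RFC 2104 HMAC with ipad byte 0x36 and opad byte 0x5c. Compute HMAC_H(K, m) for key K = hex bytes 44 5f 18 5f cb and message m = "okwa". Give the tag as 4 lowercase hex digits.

ab6f

Key hex bytes 44 5f 18 5f cb is exactly B = 5 bytes: K' = 44 5f 18 5f cb.
K' ⊕ ipad = 72 69 2e 69 fd.  K' ⊕ opad = 18 03 44 03 97.
Inner input = (K'⊕ipad) ∥ m = 72 69 2e 69 fd ∥ 6f 6b 77 61.
Inner hash: even-index sum = 617 mod 256 = 105; odd-index sum = 440 mod 256 = 184 → 69 b8.
Outer input = (K'⊕opad) ∥ inner = 18 03 44 03 97 ∥ 69 b8.
Outer hash (tag): even-index sum = 427 mod 256 = 171; odd-index sum = 111 mod 256 = 111 → ab 6f.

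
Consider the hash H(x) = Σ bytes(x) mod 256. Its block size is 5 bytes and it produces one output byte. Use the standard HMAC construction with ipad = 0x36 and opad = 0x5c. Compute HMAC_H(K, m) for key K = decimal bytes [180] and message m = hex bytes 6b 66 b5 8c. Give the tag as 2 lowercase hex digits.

Key decimal bytes [180] = b4 is 1 byte ≤ B = 5; zero-pad to 5 bytes: K' = b4 00 00 00 00.
K' ⊕ ipad = 82 36 36 36 36.  K' ⊕ opad = e8 5c 5c 5c 5c.
Inner input = (K'⊕ipad) ∥ m = 82 36 36 36 36 ∥ 6b 66 b5 8c.
Inner hash: sum = 130+54+54+54+54+107+102+181+140 = 876; mod 256 = 108 → 6c.
Outer input = (K'⊕opad) ∥ inner = e8 5c 5c 5c 5c ∥ 6c.
Outer hash (tag): sum = 232+92+92+92+92+108 = 708; mod 256 = 196 → c4.

c4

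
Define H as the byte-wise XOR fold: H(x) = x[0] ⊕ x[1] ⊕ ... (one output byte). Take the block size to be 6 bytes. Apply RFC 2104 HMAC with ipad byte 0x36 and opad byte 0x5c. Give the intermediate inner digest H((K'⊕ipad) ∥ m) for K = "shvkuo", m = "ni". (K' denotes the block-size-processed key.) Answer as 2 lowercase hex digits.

Key "shvkuo" = 73 68 76 6b 75 6f is exactly B = 6 bytes: K' = 73 68 76 6b 75 6f.
K' ⊕ ipad = 45 5e 40 5d 43 59.
Inner input = 45 5e 40 5d 43 59 ∥ 6e 69.
Inner hash: XOR 45⊕5e⊕40⊕5d⊕43⊕59⊕6e⊕69 = 1b.

1b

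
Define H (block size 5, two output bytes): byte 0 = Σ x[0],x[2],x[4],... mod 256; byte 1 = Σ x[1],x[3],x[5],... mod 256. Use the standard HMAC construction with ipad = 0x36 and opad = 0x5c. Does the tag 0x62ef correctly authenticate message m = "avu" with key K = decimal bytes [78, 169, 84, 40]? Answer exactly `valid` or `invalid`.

Key decimal bytes [78, 169, 84, 40] = 4e a9 54 28 is 4 bytes ≤ B = 5; zero-pad to 5 bytes: K' = 4e a9 54 28 00.
K' ⊕ ipad = 78 9f 62 1e 36; K' ⊕ opad = 12 f5 08 74 5c.
Inner hash: even-index sum = 390 mod 256 = 134; odd-index sum = 403 mod 256 = 147 → 86 93.
Outer hash (recomputed tag): even-index sum = 265 mod 256 = 9; odd-index sum = 495 mod 256 = 239 → 09 ef.
Recomputed tag = 09ef; claimed = 62ef → mismatch.

invalid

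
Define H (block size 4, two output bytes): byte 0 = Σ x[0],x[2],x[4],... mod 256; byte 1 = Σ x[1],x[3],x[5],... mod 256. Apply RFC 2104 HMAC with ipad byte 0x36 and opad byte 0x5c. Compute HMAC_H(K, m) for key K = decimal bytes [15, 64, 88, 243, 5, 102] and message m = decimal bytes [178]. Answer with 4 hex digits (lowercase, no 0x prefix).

ce06

Key decimal bytes [15, 64, 88, 243, 5, 102] = 0f 40 58 f3 05 66 is 6 bytes > B = 4, so hash it first: H(key) = 6c 99, then zero-pad to 4 bytes: K' = 6c 99 00 00.
K' ⊕ ipad = 5a af 36 36.  K' ⊕ opad = 30 c5 5c 5c.
Inner input = (K'⊕ipad) ∥ m = 5a af 36 36 ∥ b2.
Inner hash: even-index sum = 322 mod 256 = 66; odd-index sum = 229 mod 256 = 229 → 42 e5.
Outer input = (K'⊕opad) ∥ inner = 30 c5 5c 5c ∥ 42 e5.
Outer hash (tag): even-index sum = 206 mod 256 = 206; odd-index sum = 518 mod 256 = 6 → ce 06.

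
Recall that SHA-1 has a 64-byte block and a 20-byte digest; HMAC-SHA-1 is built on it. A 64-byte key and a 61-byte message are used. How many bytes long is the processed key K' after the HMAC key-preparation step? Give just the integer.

Key is 64 ≤ 64 bytes, zero-padded: |K'| = 64.

64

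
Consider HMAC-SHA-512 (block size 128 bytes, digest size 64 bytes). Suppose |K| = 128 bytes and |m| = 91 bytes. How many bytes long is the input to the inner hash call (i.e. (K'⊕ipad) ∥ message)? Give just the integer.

Key is 128 ≤ 128 bytes, zero-padded: |K'| = 128.
Inner input = (K'⊕ipad) ∥ m → 128 + 91 = 219 bytes.

219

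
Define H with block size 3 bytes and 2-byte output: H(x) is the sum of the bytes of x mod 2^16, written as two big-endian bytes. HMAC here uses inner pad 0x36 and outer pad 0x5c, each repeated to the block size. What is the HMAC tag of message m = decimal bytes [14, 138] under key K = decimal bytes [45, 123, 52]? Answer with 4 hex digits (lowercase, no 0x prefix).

Key decimal bytes [45, 123, 52] = 2d 7b 34 is exactly B = 3 bytes: K' = 2d 7b 34.
K' ⊕ ipad = 1b 4d 02.  K' ⊕ opad = 71 27 68.
Inner input = (K'⊕ipad) ∥ m = 1b 4d 02 ∥ 0e 8a.
Inner hash: sum = 27+77+2+14+138 = 258 → 01 02.
Outer input = (K'⊕opad) ∥ inner = 71 27 68 ∥ 01 02.
Outer hash (tag): sum = 113+39+104+1+2 = 259 → 01 03.

0103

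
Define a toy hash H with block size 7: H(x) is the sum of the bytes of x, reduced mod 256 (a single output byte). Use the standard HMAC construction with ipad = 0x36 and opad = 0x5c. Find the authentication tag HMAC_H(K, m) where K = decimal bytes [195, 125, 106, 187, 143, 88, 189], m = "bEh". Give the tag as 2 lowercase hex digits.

Key decimal bytes [195, 125, 106, 187, 143, 88, 189] = c3 7d 6a bb 8f 58 bd is exactly B = 7 bytes: K' = c3 7d 6a bb 8f 58 bd.
K' ⊕ ipad = f5 4b 5c 8d b9 6e 8b.  K' ⊕ opad = 9f 21 36 e7 d3 04 e1.
Inner input = (K'⊕ipad) ∥ m = f5 4b 5c 8d b9 6e 8b ∥ 62 45 68.
Inner hash: sum = 245+75+92+141+185+110+139+98+69+104 = 1258; mod 256 = 234 → ea.
Outer input = (K'⊕opad) ∥ inner = 9f 21 36 e7 d3 04 e1 ∥ ea.
Outer hash (tag): sum = 159+33+54+231+211+4+225+234 = 1151; mod 256 = 127 → 7f.

7f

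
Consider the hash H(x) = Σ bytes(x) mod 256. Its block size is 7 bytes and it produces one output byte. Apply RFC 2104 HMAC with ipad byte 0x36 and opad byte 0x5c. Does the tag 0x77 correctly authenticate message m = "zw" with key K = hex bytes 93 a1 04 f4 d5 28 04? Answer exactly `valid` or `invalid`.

invalid

Key hex bytes 93 a1 04 f4 d5 28 04 is exactly B = 7 bytes: K' = 93 a1 04 f4 d5 28 04.
K' ⊕ ipad = a5 97 32 c2 e3 1e 32; K' ⊕ opad = cf fd 58 a8 89 74 58.
Inner hash: sum = 165+151+50+194+227+30+50+122+119 = 1108; mod 256 = 84 → 54.
Outer hash (recomputed tag): sum = 207+253+88+168+137+116+88+84 = 1141; mod 256 = 117 → 75.
Recomputed tag = 75; claimed = 77 → mismatch.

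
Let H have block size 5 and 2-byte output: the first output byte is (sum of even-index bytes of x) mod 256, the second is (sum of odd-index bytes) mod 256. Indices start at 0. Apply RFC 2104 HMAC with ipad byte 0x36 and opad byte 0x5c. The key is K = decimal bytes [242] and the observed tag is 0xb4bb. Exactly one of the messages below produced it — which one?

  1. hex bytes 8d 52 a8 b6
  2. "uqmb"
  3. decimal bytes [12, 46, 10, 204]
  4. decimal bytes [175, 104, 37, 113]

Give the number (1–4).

2

Key decimal bytes [242] = f2 is 1 byte ≤ B = 5; zero-pad to 5 bytes: K' = f2 00 00 00 00.
K' ⊕ ipad = c4 36 36 36 36; K' ⊕ opad = ae 5c 5c 5c 5c.
m1: inner = H(c4 36 36 36 36 8d 52 a8 b6) = 38 a1; tag = H(ae 5c 5c 5c 5c 38 a1) = 07f0
m2: inner = H(c4 36 36 36 36 75 71 6d 62) = 03 4e; tag = H(ae 5c 5c 5c 5c 03 4e) = b4bb ← matches
m3: inner = H(c4 36 36 36 36 0c 2e 0a cc) = 2a 82; tag = H(ae 5c 5c 5c 5c 2a 82) = e8e2
m4: inner = H(c4 36 36 36 36 af 68 25 71) = 09 40; tag = H(ae 5c 5c 5c 5c 09 40) = a6c1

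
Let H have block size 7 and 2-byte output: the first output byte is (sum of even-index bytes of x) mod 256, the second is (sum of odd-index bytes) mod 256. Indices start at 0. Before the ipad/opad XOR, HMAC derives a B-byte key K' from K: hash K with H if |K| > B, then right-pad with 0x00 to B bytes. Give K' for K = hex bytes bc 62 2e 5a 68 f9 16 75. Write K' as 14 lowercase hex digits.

682a0000000000

|K| = 8 > B = 7, so first hash the key.
H(K): even-index sum = 360 mod 256 = 104; odd-index sum = 554 mod 256 = 42 → 68 2a.
Zero-pad H(K) = 68 2a to 7 bytes: K' = 68 2a 00 00 00 00 00.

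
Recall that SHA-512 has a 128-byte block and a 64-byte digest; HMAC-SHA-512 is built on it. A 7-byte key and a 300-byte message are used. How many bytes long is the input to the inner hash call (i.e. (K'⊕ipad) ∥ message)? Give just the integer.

428

Key is 7 ≤ 128 bytes, zero-padded: |K'| = 128.
Inner input = (K'⊕ipad) ∥ m → 128 + 300 = 428 bytes.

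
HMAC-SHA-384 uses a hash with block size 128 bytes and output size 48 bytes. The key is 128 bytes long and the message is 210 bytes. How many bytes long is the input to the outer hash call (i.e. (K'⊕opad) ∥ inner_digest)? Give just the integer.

176

Key is 128 ≤ 128 bytes, zero-padded: |K'| = 128.
Outer input = (K'⊕opad) ∥ H(inner) → 128 + 48 = 176 bytes.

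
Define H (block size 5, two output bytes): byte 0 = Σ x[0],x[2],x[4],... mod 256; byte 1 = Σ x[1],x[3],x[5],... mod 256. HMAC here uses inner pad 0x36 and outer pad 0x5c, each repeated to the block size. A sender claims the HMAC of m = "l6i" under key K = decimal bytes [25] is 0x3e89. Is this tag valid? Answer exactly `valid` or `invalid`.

Key decimal bytes [25] = 19 is 1 byte ≤ B = 5; zero-pad to 5 bytes: K' = 19 00 00 00 00.
K' ⊕ ipad = 2f 36 36 36 36; K' ⊕ opad = 45 5c 5c 5c 5c.
Inner hash: even-index sum = 209 mod 256 = 209; odd-index sum = 321 mod 256 = 65 → d1 41.
Outer hash (recomputed tag): even-index sum = 318 mod 256 = 62; odd-index sum = 393 mod 256 = 137 → 3e 89.
Recomputed tag = 3e89; claimed = 3e89 → match.

valid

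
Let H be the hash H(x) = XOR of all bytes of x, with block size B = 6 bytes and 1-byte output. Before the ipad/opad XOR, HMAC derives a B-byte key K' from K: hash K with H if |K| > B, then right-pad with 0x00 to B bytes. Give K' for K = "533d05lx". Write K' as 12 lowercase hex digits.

400000000000

|K| = 8 > B = 6, so first hash the key.
H(K): XOR 35⊕33⊕33⊕64⊕30⊕35⊕6c⊕78 = 40.
Zero-pad H(K) = 40 to 6 bytes: K' = 40 00 00 00 00 00.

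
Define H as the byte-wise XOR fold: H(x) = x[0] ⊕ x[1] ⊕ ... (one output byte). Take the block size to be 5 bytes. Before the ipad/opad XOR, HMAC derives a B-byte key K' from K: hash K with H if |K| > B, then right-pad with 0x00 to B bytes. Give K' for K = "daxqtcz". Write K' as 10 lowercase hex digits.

|K| = 7 > B = 5, so first hash the key.
H(K): XOR 64⊕61⊕78⊕71⊕74⊕63⊕7a = 61.
Zero-pad H(K) = 61 to 5 bytes: K' = 61 00 00 00 00.

6100000000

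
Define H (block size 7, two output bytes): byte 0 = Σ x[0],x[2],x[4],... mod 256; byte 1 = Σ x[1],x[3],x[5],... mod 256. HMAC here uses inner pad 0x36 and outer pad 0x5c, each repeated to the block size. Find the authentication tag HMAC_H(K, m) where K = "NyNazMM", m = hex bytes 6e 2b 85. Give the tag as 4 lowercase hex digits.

6f55

Key "NyNazMM" = 4e 79 4e 61 7a 4d 4d is exactly B = 7 bytes: K' = 4e 79 4e 61 7a 4d 4d.
K' ⊕ ipad = 78 4f 78 57 4c 7b 7b.  K' ⊕ opad = 12 25 12 3d 26 11 11.
Inner input = (K'⊕ipad) ∥ m = 78 4f 78 57 4c 7b 7b ∥ 6e 2b 85.
Inner hash: even-index sum = 482 mod 256 = 226; odd-index sum = 532 mod 256 = 20 → e2 14.
Outer input = (K'⊕opad) ∥ inner = 12 25 12 3d 26 11 11 ∥ e2 14.
Outer hash (tag): even-index sum = 111 mod 256 = 111; odd-index sum = 341 mod 256 = 85 → 6f 55.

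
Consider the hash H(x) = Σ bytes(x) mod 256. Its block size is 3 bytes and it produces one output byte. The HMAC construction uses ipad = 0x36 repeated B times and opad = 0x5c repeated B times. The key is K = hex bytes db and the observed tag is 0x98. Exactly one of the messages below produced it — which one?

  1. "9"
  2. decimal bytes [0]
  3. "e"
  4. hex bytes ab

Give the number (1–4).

Key hex bytes db is 1 byte ≤ B = 3; zero-pad to 3 bytes: K' = db 00 00.
K' ⊕ ipad = ed 36 36; K' ⊕ opad = 87 5c 5c.
m1: inner = H(ed 36 36 39) = 92; tag = H(87 5c 5c 92) = d1
m2: inner = H(ed 36 36 00) = 59; tag = H(87 5c 5c 59) = 98 ← matches
m3: inner = H(ed 36 36 65) = be; tag = H(87 5c 5c be) = fd
m4: inner = H(ed 36 36 ab) = 04; tag = H(87 5c 5c 04) = 43

2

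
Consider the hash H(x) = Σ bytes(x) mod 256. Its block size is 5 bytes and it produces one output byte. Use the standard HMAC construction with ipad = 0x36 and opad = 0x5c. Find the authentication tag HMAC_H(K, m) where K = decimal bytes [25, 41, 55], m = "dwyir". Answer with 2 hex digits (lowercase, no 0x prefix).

Key decimal bytes [25, 41, 55] = 19 29 37 is 3 bytes ≤ B = 5; zero-pad to 5 bytes: K' = 19 29 37 00 00.
K' ⊕ ipad = 2f 1f 01 36 36.  K' ⊕ opad = 45 75 6b 5c 5c.
Inner input = (K'⊕ipad) ∥ m = 2f 1f 01 36 36 ∥ 64 77 79 69 72.
Inner hash: sum = 47+31+1+54+54+100+119+121+105+114 = 746; mod 256 = 234 → ea.
Outer input = (K'⊕opad) ∥ inner = 45 75 6b 5c 5c ∥ ea.
Outer hash (tag): sum = 69+117+107+92+92+234 = 711; mod 256 = 199 → c7.

c7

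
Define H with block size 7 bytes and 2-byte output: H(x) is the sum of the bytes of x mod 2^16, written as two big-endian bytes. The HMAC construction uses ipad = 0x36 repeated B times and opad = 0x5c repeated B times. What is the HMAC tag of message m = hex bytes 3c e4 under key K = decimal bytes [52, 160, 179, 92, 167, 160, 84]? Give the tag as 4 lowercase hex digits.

Key decimal bytes [52, 160, 179, 92, 167, 160, 84] = 34 a0 b3 5c a7 a0 54 is exactly B = 7 bytes: K' = 34 a0 b3 5c a7 a0 54.
K' ⊕ ipad = 02 96 85 6a 91 96 62.  K' ⊕ opad = 68 fc ef 00 fb fc 08.
Inner input = (K'⊕ipad) ∥ m = 02 96 85 6a 91 96 62 ∥ 3c e4.
Inner hash: sum = 2+150+133+106+145+150+98+60+228 = 1072 → 04 30.
Outer input = (K'⊕opad) ∥ inner = 68 fc ef 00 fb fc 08 ∥ 04 30.
Outer hash (tag): sum = 104+252+239+0+251+252+8+4+48 = 1158 → 04 86.

0486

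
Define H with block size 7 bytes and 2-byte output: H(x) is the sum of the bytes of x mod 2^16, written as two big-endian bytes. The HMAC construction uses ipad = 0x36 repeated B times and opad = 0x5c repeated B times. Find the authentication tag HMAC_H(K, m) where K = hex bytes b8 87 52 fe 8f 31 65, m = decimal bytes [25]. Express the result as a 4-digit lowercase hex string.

0482

Key hex bytes b8 87 52 fe 8f 31 65 is exactly B = 7 bytes: K' = b8 87 52 fe 8f 31 65.
K' ⊕ ipad = 8e b1 64 c8 b9 07 53.  K' ⊕ opad = e4 db 0e a2 d3 6d 39.
Inner input = (K'⊕ipad) ∥ m = 8e b1 64 c8 b9 07 53 ∥ 19.
Inner hash: sum = 142+177+100+200+185+7+83+25 = 919 → 03 97.
Outer input = (K'⊕opad) ∥ inner = e4 db 0e a2 d3 6d 39 ∥ 03 97.
Outer hash (tag): sum = 228+219+14+162+211+109+57+3+151 = 1154 → 04 82.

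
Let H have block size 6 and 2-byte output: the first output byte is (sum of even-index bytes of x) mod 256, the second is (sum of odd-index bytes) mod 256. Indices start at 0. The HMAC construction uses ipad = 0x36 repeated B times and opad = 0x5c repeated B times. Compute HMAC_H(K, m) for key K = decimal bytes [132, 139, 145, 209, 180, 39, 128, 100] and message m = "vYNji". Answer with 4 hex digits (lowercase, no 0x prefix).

Key decimal bytes [132, 139, 145, 209, 180, 39, 128, 100] = 84 8b 91 d1 b4 27 80 64 is 8 bytes > B = 6, so hash it first: H(key) = 49 e7, then zero-pad to 6 bytes: K' = 49 e7 00 00 00 00.
K' ⊕ ipad = 7f d1 36 36 36 36.  K' ⊕ opad = 15 bb 5c 5c 5c 5c.
Inner input = (K'⊕ipad) ∥ m = 7f d1 36 36 36 36 ∥ 76 59 4e 6a 69.
Inner hash: even-index sum = 536 mod 256 = 24; odd-index sum = 512 mod 256 = 0 → 18 00.
Outer input = (K'⊕opad) ∥ inner = 15 bb 5c 5c 5c 5c ∥ 18 00.
Outer hash (tag): even-index sum = 229 mod 256 = 229; odd-index sum = 371 mod 256 = 115 → e5 73.

e573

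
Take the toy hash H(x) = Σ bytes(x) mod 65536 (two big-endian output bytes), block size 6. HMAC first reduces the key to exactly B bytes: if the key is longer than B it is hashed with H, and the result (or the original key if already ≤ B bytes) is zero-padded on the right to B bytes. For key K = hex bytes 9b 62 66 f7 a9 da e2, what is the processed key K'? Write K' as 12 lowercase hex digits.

04bf00000000

|K| = 7 > B = 6, so first hash the key.
H(K): sum = 155+98+102+247+169+218+226 = 1215 → 04 bf.
Zero-pad H(K) = 04 bf to 6 bytes: K' = 04 bf 00 00 00 00.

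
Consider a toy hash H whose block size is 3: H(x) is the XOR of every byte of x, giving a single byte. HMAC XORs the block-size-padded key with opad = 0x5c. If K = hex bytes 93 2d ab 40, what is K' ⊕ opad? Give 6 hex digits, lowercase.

Key hex bytes 93 2d ab 40 is 4 bytes > B = 3, so hash it first: H(key) = 55, then zero-pad to 3 bytes: K' = 55 00 00.
XOR each byte with 0x5c: 55⊕5c=09, 00⊕5c=5c, 00⊕5c=5c.

095c5c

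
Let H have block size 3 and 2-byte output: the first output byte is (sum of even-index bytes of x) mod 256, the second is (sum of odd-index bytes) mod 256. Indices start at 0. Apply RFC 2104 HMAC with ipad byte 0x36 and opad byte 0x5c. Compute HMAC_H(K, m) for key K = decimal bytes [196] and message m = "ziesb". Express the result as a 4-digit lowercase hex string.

Key decimal bytes [196] = c4 is 1 byte ≤ B = 3; zero-pad to 3 bytes: K' = c4 00 00.
K' ⊕ ipad = f2 36 36.  K' ⊕ opad = 98 5c 5c.
Inner input = (K'⊕ipad) ∥ m = f2 36 36 ∥ 7a 69 65 73 62.
Inner hash: even-index sum = 516 mod 256 = 4; odd-index sum = 375 mod 256 = 119 → 04 77.
Outer input = (K'⊕opad) ∥ inner = 98 5c 5c ∥ 04 77.
Outer hash (tag): even-index sum = 363 mod 256 = 107; odd-index sum = 96 mod 256 = 96 → 6b 60.

6b60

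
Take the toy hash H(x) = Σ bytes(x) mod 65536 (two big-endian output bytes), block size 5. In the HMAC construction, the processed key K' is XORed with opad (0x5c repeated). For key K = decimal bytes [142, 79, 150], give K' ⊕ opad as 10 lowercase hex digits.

d213ca5c5c

Key decimal bytes [142, 79, 150] = 8e 4f 96 is 3 bytes ≤ B = 5; zero-pad to 5 bytes: K' = 8e 4f 96 00 00.
XOR each byte with 0x5c: 8e⊕5c=d2, 4f⊕5c=13, 96⊕5c=ca, 00⊕5c=5c, 00⊕5c=5c.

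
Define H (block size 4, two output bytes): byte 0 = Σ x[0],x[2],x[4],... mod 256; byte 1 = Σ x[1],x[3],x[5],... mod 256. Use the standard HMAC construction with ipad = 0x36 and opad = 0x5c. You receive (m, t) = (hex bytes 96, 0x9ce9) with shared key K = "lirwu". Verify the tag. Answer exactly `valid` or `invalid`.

invalid

Key "lirwu" = 6c 69 72 77 75 is 5 bytes > B = 4, so hash it first: H(key) = 53 e0, then zero-pad to 4 bytes: K' = 53 e0 00 00.
K' ⊕ ipad = 65 d6 36 36; K' ⊕ opad = 0f bc 5c 5c.
Inner hash: even-index sum = 305 mod 256 = 49; odd-index sum = 268 mod 256 = 12 → 31 0c.
Outer hash (recomputed tag): even-index sum = 156 mod 256 = 156; odd-index sum = 292 mod 256 = 36 → 9c 24.
Recomputed tag = 9c24; claimed = 9ce9 → mismatch.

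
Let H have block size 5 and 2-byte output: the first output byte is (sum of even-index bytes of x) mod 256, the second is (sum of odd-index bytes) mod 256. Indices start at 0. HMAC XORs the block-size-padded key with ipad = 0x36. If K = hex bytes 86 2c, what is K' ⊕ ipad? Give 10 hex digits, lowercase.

Key hex bytes 86 2c is 2 bytes ≤ B = 5; zero-pad to 5 bytes: K' = 86 2c 00 00 00.
XOR each byte with 0x36: 86⊕36=b0, 2c⊕36=1a, 00⊕36=36, 00⊕36=36, 00⊕36=36.

b01a363636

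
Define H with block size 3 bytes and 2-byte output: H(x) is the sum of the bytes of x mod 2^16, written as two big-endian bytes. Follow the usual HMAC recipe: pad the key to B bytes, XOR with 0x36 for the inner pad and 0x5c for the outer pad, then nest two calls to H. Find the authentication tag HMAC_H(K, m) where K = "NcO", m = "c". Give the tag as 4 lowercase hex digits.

Key "NcO" = 4e 63 4f is exactly B = 3 bytes: K' = 4e 63 4f.
K' ⊕ ipad = 78 55 79.  K' ⊕ opad = 12 3f 13.
Inner input = (K'⊕ipad) ∥ m = 78 55 79 ∥ 63.
Inner hash: sum = 120+85+121+99 = 425 → 01 a9.
Outer input = (K'⊕opad) ∥ inner = 12 3f 13 ∥ 01 a9.
Outer hash (tag): sum = 18+63+19+1+169 = 270 → 01 0e.

010e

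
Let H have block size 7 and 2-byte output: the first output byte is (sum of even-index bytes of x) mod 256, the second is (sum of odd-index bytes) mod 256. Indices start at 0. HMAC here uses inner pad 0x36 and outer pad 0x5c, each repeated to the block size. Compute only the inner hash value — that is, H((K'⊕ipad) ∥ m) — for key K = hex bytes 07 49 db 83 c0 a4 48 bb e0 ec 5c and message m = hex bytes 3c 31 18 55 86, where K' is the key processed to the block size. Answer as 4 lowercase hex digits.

Key hex bytes 07 49 db 83 c0 a4 48 bb e0 ec 5c is 11 bytes > B = 7, so hash it first: H(key) = 26 17, then zero-pad to 7 bytes: K' = 26 17 00 00 00 00 00.
K' ⊕ ipad = 10 21 36 36 36 36 36.
Inner input = 10 21 36 36 36 36 36 ∥ 3c 31 18 55 86.
Inner hash: even-index sum = 312 mod 256 = 56; odd-index sum = 359 mod 256 = 103 → 38 67.

3867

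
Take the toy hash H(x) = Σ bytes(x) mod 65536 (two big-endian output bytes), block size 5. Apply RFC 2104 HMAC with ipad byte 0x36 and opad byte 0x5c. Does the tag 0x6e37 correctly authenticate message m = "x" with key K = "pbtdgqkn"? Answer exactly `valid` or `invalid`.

Key "pbtdgqkn" = 70 62 74 64 67 71 6b 6e is 8 bytes > B = 5, so hash it first: H(key) = 03 5b, then zero-pad to 5 bytes: K' = 03 5b 00 00 00.
K' ⊕ ipad = 35 6d 36 36 36; K' ⊕ opad = 5f 07 5c 5c 5c.
Inner hash: sum = 53+109+54+54+54+120 = 444 → 01 bc.
Outer hash (recomputed tag): sum = 95+7+92+92+92+1+188 = 567 → 02 37.
Recomputed tag = 0237; claimed = 6e37 → mismatch.

invalid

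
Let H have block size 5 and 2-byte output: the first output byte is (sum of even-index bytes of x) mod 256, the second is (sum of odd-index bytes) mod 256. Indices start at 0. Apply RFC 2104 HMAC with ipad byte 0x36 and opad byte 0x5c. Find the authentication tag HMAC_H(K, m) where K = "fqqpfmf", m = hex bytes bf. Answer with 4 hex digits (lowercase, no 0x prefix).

246f

Key "fqqpfmf" = 66 71 71 70 66 6d 66 is 7 bytes > B = 5, so hash it first: H(key) = a3 4e, then zero-pad to 5 bytes: K' = a3 4e 00 00 00.
K' ⊕ ipad = 95 78 36 36 36.  K' ⊕ opad = ff 12 5c 5c 5c.
Inner input = (K'⊕ipad) ∥ m = 95 78 36 36 36 ∥ bf.
Inner hash: even-index sum = 257 mod 256 = 1; odd-index sum = 365 mod 256 = 109 → 01 6d.
Outer input = (K'⊕opad) ∥ inner = ff 12 5c 5c 5c ∥ 01 6d.
Outer hash (tag): even-index sum = 548 mod 256 = 36; odd-index sum = 111 mod 256 = 111 → 24 6f.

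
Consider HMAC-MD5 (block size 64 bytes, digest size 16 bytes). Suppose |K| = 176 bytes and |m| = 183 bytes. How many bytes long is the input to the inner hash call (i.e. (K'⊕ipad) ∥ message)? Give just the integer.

Key is 176 > 64 bytes, so it is hashed to 16 bytes then zero-padded to 64: |K'| = 64.
Inner input = (K'⊕ipad) ∥ m → 64 + 183 = 247 bytes.

247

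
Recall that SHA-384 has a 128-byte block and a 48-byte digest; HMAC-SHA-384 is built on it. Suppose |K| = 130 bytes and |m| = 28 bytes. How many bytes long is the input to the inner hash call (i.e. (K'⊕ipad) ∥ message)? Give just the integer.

Key is 130 > 128 bytes, so it is hashed to 48 bytes then zero-padded to 128: |K'| = 128.
Inner input = (K'⊕ipad) ∥ m → 128 + 28 = 156 bytes.

156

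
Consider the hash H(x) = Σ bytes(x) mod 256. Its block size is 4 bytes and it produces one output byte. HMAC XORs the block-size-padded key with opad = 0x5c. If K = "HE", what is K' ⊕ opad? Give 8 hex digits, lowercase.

14195c5c

Key "HE" = 48 45 is 2 bytes ≤ B = 4; zero-pad to 4 bytes: K' = 48 45 00 00.
XOR each byte with 0x5c: 48⊕5c=14, 45⊕5c=19, 00⊕5c=5c, 00⊕5c=5c.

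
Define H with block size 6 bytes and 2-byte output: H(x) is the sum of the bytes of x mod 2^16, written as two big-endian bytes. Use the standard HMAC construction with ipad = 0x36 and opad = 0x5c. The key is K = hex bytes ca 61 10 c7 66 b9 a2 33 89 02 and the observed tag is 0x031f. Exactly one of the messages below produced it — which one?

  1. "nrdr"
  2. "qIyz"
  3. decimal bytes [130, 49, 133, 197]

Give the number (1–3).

1

Key hex bytes ca 61 10 c7 66 b9 a2 33 89 02 is 10 bytes > B = 6, so hash it first: H(key) = 04 81, then zero-pad to 6 bytes: K' = 04 81 00 00 00 00.
K' ⊕ ipad = 32 b7 36 36 36 36; K' ⊕ opad = 58 dd 5c 5c 5c 5c.
m1: inner = H(32 b7 36 36 36 36 6e 72 64 72) = 03 77; tag = H(58 dd 5c 5c 5c 5c 03 77) = 031f ← matches
m2: inner = H(32 b7 36 36 36 36 71 49 79 7a) = 03 6e; tag = H(58 dd 5c 5c 5c 5c 03 6e) = 0316
m3: inner = H(32 b7 36 36 36 36 82 31 85 c5) = 03 be; tag = H(58 dd 5c 5c 5c 5c 03 be) = 0366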